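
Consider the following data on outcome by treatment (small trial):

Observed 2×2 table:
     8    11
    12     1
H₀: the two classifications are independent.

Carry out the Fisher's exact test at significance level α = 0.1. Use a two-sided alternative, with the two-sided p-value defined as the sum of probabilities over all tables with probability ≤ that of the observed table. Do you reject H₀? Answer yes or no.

reject H₀: yes

Margins: r₁=19, r₂=13, c₁=20, c₂=12, n=32
p_obs = C(19,8)·C(13,12)/C(32,20); sum pmf over tables with pmf ≤ p_obs
p-value (two-sided) = 0.00787
At α=0.1: p < α → reject H₀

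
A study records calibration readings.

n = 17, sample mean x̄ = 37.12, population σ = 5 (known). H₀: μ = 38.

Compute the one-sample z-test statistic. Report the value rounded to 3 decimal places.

SE = σ/√n = 5/√17 = 1.2127
z = (x̄−μ₀)/SE = (37.12−38)/1.2127 = -0.7257

test statistic = -0.726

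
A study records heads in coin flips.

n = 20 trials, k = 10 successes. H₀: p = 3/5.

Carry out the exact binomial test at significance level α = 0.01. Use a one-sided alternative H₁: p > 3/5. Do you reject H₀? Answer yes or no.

Exact binomial: n=20, k=10, p₀=3/5=0.6000
P(X≥10) from Σ C(n,i)·p₀^i·(1−p₀)^(n−i)
p-value (one-sided, H₁ greater) = 0.87248
At α=0.01: p ≥ α → fail to reject H₀

reject H₀: no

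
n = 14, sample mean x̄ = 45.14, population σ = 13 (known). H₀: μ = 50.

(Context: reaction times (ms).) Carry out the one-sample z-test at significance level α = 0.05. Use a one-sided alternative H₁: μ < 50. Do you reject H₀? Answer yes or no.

SE = σ/√n = 13/√14 = 3.4744
z = (x̄−μ₀)/SE = (45.14−50)/3.4744 = -1.3988
p-value (one-sided, H₁ less) = 0.08094
At α=0.05: p ≥ α → fail to reject H₀

reject H₀: no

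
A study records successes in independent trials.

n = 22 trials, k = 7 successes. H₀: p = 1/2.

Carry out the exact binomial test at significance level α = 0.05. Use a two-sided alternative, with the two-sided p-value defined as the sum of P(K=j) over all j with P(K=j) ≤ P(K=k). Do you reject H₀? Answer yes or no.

reject H₀: no

Exact binomial: n=22, k=7, p₀=1/2=0.5000
P(X=j) = C(n,j)·p₀^j·(1−p₀)^(n−j); p = Σ P(X=j) over j with P(X=j) ≤ P(X=7)
p-value (two-sided) = 0.13380
At α=0.05: p ≥ α → fail to reject H₀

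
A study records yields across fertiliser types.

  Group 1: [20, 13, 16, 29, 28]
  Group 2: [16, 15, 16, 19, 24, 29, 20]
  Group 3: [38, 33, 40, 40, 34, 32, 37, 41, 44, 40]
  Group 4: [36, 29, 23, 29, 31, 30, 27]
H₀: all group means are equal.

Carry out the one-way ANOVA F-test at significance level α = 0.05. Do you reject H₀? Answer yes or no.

Group means [21.20, 19.86, 37.90, 29.29], grand mean 28.586
SSB = Σnᵢ(x̄ᵢ−x̄)² = 1677.049; SSW = ΣΣ(x−x̄ᵢ)² = 585.986
MSB = 1677.049/3 = 559.0163; MSW = 585.986/25 = 23.4394
F = MSB/MSW = 23.8494
df = (3, 25)
p-value (upper-tail) = 0.00000
At α=0.05: p < α → reject H₀

reject H₀: yes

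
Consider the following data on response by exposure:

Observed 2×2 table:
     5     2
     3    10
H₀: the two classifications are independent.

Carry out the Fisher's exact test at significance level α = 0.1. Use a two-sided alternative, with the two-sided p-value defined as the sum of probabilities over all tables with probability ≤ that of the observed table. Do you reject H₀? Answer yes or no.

reject H₀: yes

Margins: r₁=7, r₂=13, c₁=8, c₂=12, n=20
p_obs = C(7,5)·C(13,3)/C(20,8); sum pmf over tables with pmf ≤ p_obs
p-value (two-sided) = 0.06233
At α=0.1: p < α → reject H₀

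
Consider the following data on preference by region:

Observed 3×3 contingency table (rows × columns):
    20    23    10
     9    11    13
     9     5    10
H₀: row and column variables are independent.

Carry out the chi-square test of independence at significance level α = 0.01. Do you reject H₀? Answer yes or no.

reject H₀: no

Row totals [53, 33, 24], col totals [38, 39, 33], n=110
χ² = (20−18.31)²/18.31 + (23−18.79)²/18.79 + (10−15.90)²/15.90 + (9−11.40)²/11.40 + (11−11.70)²/11.70 + (13−9.90)²/9.90 + (9−8.29)²/8.29 + (5−8.51)²/8.51 + (10−7.20)²/7.20 = 7.4028
df = 4
p-value (upper-tail) = 0.11607
At α=0.01: p ≥ α → fail to reject H₀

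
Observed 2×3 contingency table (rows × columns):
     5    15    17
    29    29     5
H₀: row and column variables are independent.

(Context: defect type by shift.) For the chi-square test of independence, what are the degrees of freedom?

degrees of freedom = 2

df = (r−1)(c−1) = (2−1)·(3−1) = 2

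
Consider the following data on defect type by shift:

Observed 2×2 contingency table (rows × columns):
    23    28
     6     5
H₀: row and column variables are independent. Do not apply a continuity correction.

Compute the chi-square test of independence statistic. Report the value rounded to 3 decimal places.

test statistic = 0.324

Row totals [51, 11], col totals [29, 33], n=62
χ² = (23−23.85)²/23.85 + (28−27.15)²/27.15 + (6−5.15)²/5.15 + (5−5.85)²/5.85 = 0.3244
df = 1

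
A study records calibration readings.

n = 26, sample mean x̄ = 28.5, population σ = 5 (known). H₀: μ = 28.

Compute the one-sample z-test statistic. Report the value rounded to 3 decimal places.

SE = σ/√n = 5/√26 = 0.9806
z = (x̄−μ₀)/SE = (28.5−28)/0.9806 = 0.5099

test statistic = 0.510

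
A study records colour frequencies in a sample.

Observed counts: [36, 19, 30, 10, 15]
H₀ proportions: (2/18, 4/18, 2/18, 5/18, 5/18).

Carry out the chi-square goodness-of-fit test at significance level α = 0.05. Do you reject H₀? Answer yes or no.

reject H₀: yes

n = 110; E_i = n·p_i = [12.22, 24.44, 12.22, 30.56, 30.56]
χ² = (36−12.22)²/12.22 + (19−24.44)²/24.44 + (30−12.22)²/12.22 + (10−30.56)²/30.56 + (15−30.56)²/30.56 = 95.0773
df = 4
p-value (upper-tail) = 0.00000
At α=0.05: p < α → reject H₀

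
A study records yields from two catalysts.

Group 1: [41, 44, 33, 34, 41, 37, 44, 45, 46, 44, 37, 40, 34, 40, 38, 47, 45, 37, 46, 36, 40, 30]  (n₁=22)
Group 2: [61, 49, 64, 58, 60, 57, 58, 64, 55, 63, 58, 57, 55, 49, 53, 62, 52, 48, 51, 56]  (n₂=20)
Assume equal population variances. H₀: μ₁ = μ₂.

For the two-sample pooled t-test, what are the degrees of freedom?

df = n₁ + n₂ − 2 = 22 + 20 − 2 = 40

degrees of freedom = 40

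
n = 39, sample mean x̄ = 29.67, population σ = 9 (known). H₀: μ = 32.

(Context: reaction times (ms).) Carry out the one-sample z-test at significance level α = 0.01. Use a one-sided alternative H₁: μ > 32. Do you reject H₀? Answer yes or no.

reject H₀: no

SE = σ/√n = 9/√39 = 1.4412
z = (x̄−μ₀)/SE = (29.67−32)/1.4412 = -1.6168
p-value (one-sided, H₁ greater) = 0.94704
At α=0.01: p ≥ α → fail to reject H₀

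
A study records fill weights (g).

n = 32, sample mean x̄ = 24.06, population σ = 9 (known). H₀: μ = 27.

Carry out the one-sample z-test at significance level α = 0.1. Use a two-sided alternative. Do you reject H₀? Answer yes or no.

reject H₀: yes

SE = σ/√n = 9/√32 = 1.5910
z = (x̄−μ₀)/SE = (24.06−27)/1.5910 = -1.8479
p-value (two-sided) = 0.06462
At α=0.1: p < α → reject H₀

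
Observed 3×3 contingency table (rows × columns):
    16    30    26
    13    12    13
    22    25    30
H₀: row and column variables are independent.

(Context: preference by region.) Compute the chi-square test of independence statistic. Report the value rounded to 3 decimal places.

Row totals [72, 38, 77], col totals [51, 67, 69], n=187
χ² = (16−19.64)²/19.64 + (30−25.80)²/25.80 + (26−26.57)²/26.57 + (13−10.36)²/10.36 + (12−13.61)²/13.61 + (13−14.02)²/14.02 + (22−21.00)²/21.00 + (25−27.59)²/27.59 + (30−28.41)²/28.41 = 2.6862
df = 4

test statistic = 2.686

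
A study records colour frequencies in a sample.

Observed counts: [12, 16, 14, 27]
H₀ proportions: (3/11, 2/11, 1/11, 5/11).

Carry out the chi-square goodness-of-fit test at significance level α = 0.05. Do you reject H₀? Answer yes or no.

reject H₀: yes

n = 69; E_i = n·p_i = [18.82, 12.55, 6.27, 31.36]
χ² = (12−18.82)²/18.82 + (16−12.55)²/12.55 + (14−6.27)²/6.27 + (27−31.36)²/31.36 = 13.5478
df = 3
p-value (upper-tail) = 0.00359
At α=0.05: p < α → reject H₀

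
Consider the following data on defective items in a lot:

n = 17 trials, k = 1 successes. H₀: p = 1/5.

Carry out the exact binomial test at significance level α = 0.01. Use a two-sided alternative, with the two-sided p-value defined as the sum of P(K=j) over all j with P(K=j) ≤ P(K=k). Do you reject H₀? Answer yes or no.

Exact binomial: n=17, k=1, p₀=1/5=0.2000
P(X=j) = C(n,j)·p₀^j·(1−p₀)^(n−j); p = Σ P(X=j) over j with P(X=j) ≤ P(X=1)
p-value (two-sided) = 0.22392
At α=0.01: p ≥ α → fail to reject H₀

reject H₀: no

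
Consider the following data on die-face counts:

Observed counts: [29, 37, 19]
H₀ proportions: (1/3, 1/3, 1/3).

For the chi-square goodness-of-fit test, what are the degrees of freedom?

df = k − 1 = 3 − 1 = 2

degrees of freedom = 2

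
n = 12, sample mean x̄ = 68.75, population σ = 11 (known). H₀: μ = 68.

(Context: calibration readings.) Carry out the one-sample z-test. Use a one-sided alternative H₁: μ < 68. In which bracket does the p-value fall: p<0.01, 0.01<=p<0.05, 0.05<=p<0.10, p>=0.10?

p-value bracket: p>=0.10

SE = σ/√n = 11/√12 = 3.1754
z = (x̄−μ₀)/SE = (68.75−68)/3.1754 = 0.2362
p-value (one-sided, H₁ less) = 0.59336
→ bracket: p>=0.10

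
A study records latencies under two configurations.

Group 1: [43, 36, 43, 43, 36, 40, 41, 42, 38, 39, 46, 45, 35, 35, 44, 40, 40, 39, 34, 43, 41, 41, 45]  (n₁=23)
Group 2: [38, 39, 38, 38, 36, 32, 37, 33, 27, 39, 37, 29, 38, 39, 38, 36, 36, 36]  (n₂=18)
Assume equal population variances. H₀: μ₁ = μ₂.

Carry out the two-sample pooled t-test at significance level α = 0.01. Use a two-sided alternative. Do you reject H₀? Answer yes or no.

x̄₁=40.391, s₁=3.474, n₁=23
x̄₂=35.889, s₂=3.462, n₂=18
s_p² = [22·3.474² + 17·3.462²]/39 = 12.0322
SE = √(s_p²·(1/23+1/18)) = 1.0916
t = (40.391−35.889)/1.0916 = 4.1246
df = 39
p-value (two-sided) = 0.00019
At α=0.01: p < α → reject H₀

reject H₀: yes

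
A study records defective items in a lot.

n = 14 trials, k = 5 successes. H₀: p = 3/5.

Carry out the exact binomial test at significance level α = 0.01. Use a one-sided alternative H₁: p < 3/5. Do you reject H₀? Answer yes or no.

reject H₀: no

Exact binomial: n=14, k=5, p₀=3/5=0.6000
P(X≤5) from Σ C(n,i)·p₀^i·(1−p₀)^(n−i)
p-value (one-sided, H₁ less) = 0.05832
At α=0.01: p ≥ α → fail to reject H₀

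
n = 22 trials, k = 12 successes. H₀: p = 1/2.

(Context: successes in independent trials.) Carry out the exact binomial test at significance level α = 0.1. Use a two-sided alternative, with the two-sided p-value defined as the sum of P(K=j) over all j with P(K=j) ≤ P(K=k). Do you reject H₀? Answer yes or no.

reject H₀: no

Exact binomial: n=22, k=12, p₀=1/2=0.5000
P(X=j) = C(n,j)·p₀^j·(1−p₀)^(n−j); p = Σ P(X=j) over j with P(X=j) ≤ P(X=12)
p-value (two-sided) = 0.83181
At α=0.1: p ≥ α → fail to reject H₀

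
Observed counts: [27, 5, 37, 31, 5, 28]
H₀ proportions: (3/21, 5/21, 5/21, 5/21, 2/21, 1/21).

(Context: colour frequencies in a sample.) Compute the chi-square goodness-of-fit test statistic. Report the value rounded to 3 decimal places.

test statistic = 105.500

n = 133; E_i = n·p_i = [19.00, 31.67, 31.67, 31.67, 12.67, 6.33]
χ² = (27−19.00)²/19.00 + (5−31.67)²/31.67 + (37−31.67)²/31.67 + (31−31.67)²/31.67 + (5−12.67)²/12.67 + (28−6.33)²/6.33 = 105.5000
df = 5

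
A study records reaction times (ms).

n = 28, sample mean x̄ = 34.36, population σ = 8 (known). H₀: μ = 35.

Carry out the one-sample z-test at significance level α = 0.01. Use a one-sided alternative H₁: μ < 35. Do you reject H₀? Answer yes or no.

reject H₀: no

SE = σ/√n = 8/√28 = 1.5119
z = (x̄−μ₀)/SE = (34.36−35)/1.5119 = -0.4233
p-value (one-sided, H₁ less) = 0.33603
At α=0.01: p ≥ α → fail to reject H₀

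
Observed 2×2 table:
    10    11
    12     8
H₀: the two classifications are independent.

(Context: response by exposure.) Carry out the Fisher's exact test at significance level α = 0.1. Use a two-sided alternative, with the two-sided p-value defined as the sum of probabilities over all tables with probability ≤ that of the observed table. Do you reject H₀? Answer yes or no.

Margins: r₁=21, r₂=20, c₁=22, c₂=19, n=41
p_obs = C(21,10)·C(20,12)/C(41,22); sum pmf over tables with pmf ≤ p_obs
p-value (two-sided) = 0.53590
At α=0.1: p ≥ α → fail to reject H₀

reject H₀: no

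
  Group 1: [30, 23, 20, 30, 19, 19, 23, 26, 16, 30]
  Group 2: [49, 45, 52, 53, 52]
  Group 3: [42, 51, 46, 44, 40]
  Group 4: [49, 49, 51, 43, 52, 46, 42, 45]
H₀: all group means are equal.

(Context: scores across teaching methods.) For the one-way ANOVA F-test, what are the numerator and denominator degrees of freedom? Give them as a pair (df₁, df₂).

k = 4 groups, N = 28 total
df = (k−1, N−k) = (4−1, 28−4) = (3, 24)

degrees of freedom = [3, 24]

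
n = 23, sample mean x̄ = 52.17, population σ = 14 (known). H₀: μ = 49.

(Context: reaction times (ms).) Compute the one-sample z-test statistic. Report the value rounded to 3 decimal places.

SE = σ/√n = 14/√23 = 2.9192
z = (x̄−μ₀)/SE = (52.17−49)/2.9192 = 1.0859

test statistic = 1.086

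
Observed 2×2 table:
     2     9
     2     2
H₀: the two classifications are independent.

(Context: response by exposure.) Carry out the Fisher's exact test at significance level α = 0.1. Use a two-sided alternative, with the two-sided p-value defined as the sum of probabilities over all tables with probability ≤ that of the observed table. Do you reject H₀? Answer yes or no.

reject H₀: no

Margins: r₁=11, r₂=4, c₁=4, c₂=11, n=15
p_obs = C(11,2)·C(4,2)/C(15,4); sum pmf over tables with pmf ≤ p_obs
p-value (two-sided) = 0.51648
At α=0.1: p ≥ α → fail to reject H₀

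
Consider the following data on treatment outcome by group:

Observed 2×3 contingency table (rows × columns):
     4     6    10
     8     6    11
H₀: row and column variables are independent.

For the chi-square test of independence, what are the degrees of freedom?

df = (r−1)(c−1) = (2−1)·(3−1) = 2

degrees of freedom = 2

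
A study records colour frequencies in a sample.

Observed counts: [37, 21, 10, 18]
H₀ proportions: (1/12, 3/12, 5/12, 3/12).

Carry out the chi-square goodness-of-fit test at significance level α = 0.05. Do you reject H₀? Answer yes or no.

n = 86; E_i = n·p_i = [7.17, 21.50, 35.83, 21.50]
χ² = (37−7.17)²/7.17 + (21−21.50)²/21.50 + (10−35.83)²/35.83 + (18−21.50)²/21.50 = 143.3953
df = 3
p-value (upper-tail) = 0.00000
At α=0.05: p < α → reject H₀

reject H₀: yes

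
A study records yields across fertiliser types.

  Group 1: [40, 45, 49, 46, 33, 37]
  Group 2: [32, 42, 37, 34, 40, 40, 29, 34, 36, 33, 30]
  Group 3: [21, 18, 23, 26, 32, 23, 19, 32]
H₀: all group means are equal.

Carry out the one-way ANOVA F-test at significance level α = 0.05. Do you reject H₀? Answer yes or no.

Group means [41.67, 35.18, 24.25], grand mean 33.240
SSB = Σnᵢ(x̄ᵢ−x̄)² = 1114.090; SSW = ΣΣ(x−x̄ᵢ)² = 566.470
MSB = 1114.090/2 = 557.0452; MSW = 566.470/22 = 25.7486
F = MSB/MSW = 21.6340
df = (2, 22)
p-value (upper-tail) = 0.00001
At α=0.05: p < α → reject H₀

reject H₀: yes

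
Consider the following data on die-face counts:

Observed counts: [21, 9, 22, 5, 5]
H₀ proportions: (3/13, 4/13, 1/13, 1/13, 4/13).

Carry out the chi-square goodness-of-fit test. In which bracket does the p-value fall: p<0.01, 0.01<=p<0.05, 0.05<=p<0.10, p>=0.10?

n = 62; E_i = n·p_i = [14.31, 19.08, 4.77, 4.77, 19.08]
χ² = (21−14.31)²/14.31 + (9−19.08)²/19.08 + (22−4.77)²/4.77 + (5−4.77)²/4.77 + (5−19.08)²/19.08 = 81.1048
df = 4
p-value (upper-tail) = 0.00000
→ bracket: p<0.01

p-value bracket: p<0.01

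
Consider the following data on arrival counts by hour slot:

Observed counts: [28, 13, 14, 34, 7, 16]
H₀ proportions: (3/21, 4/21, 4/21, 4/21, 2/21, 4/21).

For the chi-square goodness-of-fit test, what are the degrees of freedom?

df = k − 1 = 6 − 1 = 5

degrees of freedom = 5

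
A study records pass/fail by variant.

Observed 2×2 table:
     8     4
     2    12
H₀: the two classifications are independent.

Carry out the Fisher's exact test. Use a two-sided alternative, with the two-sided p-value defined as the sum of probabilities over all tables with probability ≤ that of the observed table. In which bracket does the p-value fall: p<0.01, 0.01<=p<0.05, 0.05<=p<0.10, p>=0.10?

p-value bracket: 0.01<=p<0.05

Margins: r₁=12, r₂=14, c₁=10, c₂=16, n=26
p_obs = C(12,8)·C(14,2)/C(26,10); sum pmf over tables with pmf ≤ p_obs
p-value (two-sided) = 0.01378
→ bracket: 0.01<=p<0.05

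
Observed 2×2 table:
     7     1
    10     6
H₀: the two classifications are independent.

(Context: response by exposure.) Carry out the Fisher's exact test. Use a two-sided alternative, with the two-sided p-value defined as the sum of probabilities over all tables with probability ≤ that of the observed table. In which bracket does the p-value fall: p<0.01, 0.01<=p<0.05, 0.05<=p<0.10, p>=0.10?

Margins: r₁=8, r₂=16, c₁=17, c₂=7, n=24
p_obs = C(8,7)·C(16,10)/C(24,17); sum pmf over tables with pmf ≤ p_obs
p-value (two-sided) = 0.35215
→ bracket: p>=0.10

p-value bracket: p>=0.10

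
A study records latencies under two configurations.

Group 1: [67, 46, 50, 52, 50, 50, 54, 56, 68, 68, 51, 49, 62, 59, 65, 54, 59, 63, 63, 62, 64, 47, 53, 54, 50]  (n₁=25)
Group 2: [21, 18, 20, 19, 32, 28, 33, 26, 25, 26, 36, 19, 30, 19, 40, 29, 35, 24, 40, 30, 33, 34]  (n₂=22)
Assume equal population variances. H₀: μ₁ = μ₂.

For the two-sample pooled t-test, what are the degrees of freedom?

df = n₁ + n₂ − 2 = 25 + 22 − 2 = 45

degrees of freedom = 45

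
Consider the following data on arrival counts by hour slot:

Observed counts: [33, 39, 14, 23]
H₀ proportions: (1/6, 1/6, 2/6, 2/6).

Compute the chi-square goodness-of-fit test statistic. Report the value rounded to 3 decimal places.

test statistic = 54.624

n = 109; E_i = n·p_i = [18.17, 18.17, 36.33, 36.33]
χ² = (33−18.17)²/18.17 + (39−18.17)²/18.17 + (14−36.33)²/36.33 + (23−36.33)²/36.33 = 54.6239
df = 3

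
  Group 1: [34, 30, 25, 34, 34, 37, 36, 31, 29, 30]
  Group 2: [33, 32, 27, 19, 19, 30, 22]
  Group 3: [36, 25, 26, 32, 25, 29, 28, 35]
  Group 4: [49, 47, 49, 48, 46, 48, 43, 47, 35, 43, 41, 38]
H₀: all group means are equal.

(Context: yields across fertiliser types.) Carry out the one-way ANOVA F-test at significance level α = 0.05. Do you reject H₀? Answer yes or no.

Group means [32.00, 26.00, 29.50, 44.50], grand mean 34.378
SSB = Σnᵢ(x̄ᵢ−x̄)² = 1967.703; SSW = ΣΣ(x−x̄ᵢ)² = 699.000
MSB = 1967.703/3 = 655.9009; MSW = 699.000/33 = 21.1818
F = MSB/MSW = 30.9653
df = (3, 33)
p-value (upper-tail) = 0.00000
At α=0.05: p < α → reject H₀

reject H₀: yes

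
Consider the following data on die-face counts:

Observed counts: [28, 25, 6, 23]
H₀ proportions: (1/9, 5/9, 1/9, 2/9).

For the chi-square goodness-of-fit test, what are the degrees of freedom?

df = k − 1 = 4 − 1 = 3

degrees of freedom = 3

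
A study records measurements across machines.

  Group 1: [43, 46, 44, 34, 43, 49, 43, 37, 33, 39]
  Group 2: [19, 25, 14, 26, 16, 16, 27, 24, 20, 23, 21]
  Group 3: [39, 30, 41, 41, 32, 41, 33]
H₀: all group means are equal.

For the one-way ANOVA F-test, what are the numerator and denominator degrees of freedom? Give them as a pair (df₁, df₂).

k = 3 groups, N = 28 total
df = (k−1, N−k) = (3−1, 28−3) = (2, 25)

degrees of freedom = [2, 25]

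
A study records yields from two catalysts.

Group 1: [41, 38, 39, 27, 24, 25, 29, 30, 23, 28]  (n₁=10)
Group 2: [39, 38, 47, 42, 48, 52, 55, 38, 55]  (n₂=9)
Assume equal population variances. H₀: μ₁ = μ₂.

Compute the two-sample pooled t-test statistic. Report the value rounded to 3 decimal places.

x̄₁=30.400, s₁=6.569, n₁=10
x̄₂=46.000, s₂=7.036, n₂=9
s_p² = [9·6.569² + 8·7.036²]/17 = 46.1412
SE = √(s_p²·(1/10+1/9)) = 3.1210
t = (30.400−46.000)/3.1210 = -4.9983
df = 17

test statistic = -4.998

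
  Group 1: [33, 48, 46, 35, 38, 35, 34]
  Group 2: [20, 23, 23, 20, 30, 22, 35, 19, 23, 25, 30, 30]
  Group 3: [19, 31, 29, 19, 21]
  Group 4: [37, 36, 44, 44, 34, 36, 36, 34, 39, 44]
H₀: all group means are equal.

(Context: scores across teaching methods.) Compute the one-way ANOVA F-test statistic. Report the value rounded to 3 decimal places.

test statistic = 20.478

Group means [38.43, 25.00, 23.80, 38.40], grand mean 31.529
SSB = Σnᵢ(x̄ᵢ−x̄)² = 1615.556; SSW = ΣΣ(x−x̄ᵢ)² = 788.914
MSB = 1615.556/3 = 538.5188; MSW = 788.914/30 = 26.2971
F = MSB/MSW = 20.4782
df = (3, 30)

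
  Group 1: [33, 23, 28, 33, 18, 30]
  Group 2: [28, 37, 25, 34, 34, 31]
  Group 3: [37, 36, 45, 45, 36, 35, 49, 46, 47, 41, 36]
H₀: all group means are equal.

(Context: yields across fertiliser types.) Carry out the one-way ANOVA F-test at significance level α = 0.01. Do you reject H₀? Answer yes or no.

Group means [27.50, 31.50, 41.18], grand mean 35.087
SSB = Σnᵢ(x̄ᵢ−x̄)² = 831.190; SSW = ΣΣ(x−x̄ᵢ)² = 558.636
MSB = 831.190/2 = 415.5949; MSW = 558.636/20 = 27.9318
F = MSB/MSW = 14.8789
df = (2, 20)
p-value (upper-tail) = 0.00011
At α=0.01: p < α → reject H₀

reject H₀: yes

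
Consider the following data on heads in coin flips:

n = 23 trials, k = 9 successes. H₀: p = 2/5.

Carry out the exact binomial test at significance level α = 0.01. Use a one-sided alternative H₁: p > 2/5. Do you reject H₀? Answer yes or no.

reject H₀: no

Exact binomial: n=23, k=9, p₀=2/5=0.4000
P(X≥9) from Σ C(n,i)·p₀^i·(1−p₀)^(n−i)
p-value (one-sided, H₁ greater) = 0.61164
At α=0.01: p ≥ α → fail to reject H₀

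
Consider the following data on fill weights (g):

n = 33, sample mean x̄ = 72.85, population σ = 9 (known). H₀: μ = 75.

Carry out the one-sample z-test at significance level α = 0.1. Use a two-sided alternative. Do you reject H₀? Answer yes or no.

SE = σ/√n = 9/√33 = 1.5667
z = (x̄−μ₀)/SE = (72.85−75)/1.5667 = -1.3723
p-value (two-sided) = 0.16997
At α=0.1: p ≥ α → fail to reject H₀

reject H₀: no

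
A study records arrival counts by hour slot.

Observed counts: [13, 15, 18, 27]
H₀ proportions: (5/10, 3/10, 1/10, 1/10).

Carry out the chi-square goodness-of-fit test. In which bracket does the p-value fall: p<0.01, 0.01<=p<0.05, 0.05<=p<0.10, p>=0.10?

p-value bracket: p<0.01

n = 73; E_i = n·p_i = [36.50, 21.90, 7.30, 7.30]
χ² = (13−36.50)²/36.50 + (15−21.90)²/21.90 + (18−7.30)²/7.30 + (27−7.30)²/7.30 = 86.1507
df = 3
p-value (upper-tail) = 0.00000
→ bracket: p<0.01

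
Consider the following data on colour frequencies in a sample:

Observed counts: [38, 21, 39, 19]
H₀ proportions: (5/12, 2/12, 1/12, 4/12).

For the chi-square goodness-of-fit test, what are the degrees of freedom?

degrees of freedom = 3

df = k − 1 = 4 − 1 = 3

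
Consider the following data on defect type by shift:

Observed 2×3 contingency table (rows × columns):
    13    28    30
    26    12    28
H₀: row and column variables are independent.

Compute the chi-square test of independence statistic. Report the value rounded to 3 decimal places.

Row totals [71, 66], col totals [39, 40, 58], n=137
χ² = (13−20.21)²/20.21 + (28−20.73)²/20.73 + (30−30.06)²/30.06 + (26−18.79)²/18.79 + (12−19.27)²/19.27 + (28−27.94)²/27.94 = 10.6340
df = 2

test statistic = 10.634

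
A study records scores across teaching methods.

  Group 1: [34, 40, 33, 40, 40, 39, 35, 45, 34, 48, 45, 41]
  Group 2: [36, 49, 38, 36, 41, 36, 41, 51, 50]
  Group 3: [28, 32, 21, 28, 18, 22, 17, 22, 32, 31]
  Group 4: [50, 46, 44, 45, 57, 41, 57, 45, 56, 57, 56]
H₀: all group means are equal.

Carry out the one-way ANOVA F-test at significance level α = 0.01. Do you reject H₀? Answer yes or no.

Group means [39.50, 42.00, 25.10, 50.36], grand mean 39.452
SSB = Σnᵢ(x̄ᵢ−x̄)² = 3427.959; SSW = ΣΣ(x−x̄ᵢ)² = 1278.445
MSB = 3427.959/3 = 1142.6531; MSW = 1278.445/38 = 33.6433
F = MSB/MSW = 33.9638
df = (3, 38)
p-value (upper-tail) = 0.00000
At α=0.01: p < α → reject H₀

reject H₀: yes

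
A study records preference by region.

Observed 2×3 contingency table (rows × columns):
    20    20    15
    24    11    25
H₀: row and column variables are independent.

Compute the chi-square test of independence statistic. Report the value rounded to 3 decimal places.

test statistic = 5.269

Row totals [55, 60], col totals [44, 31, 40], n=115
χ² = (20−21.04)²/21.04 + (20−14.83)²/14.83 + (15−19.13)²/19.13 + (24−22.96)²/22.96 + (11−16.17)²/16.17 + (25−20.87)²/20.87 = 5.2691
df = 2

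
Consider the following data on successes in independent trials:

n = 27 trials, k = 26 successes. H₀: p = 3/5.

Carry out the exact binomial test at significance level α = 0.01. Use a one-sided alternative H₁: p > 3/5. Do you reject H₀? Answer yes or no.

Exact binomial: n=27, k=26, p₀=3/5=0.6000
P(X≥26) from Σ C(n,i)·p₀^i·(1−p₀)^(n−i)
p-value (one-sided, H₁ greater) = 0.00002
At α=0.01: p < α → reject H₀

reject H₀: yes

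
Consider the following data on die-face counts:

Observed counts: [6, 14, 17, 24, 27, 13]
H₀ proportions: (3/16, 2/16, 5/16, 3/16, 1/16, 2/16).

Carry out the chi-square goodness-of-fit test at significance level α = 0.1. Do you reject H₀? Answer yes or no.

reject H₀: yes

n = 101; E_i = n·p_i = [18.94, 12.62, 31.56, 18.94, 6.31, 12.62]
χ² = (6−18.94)²/18.94 + (14−12.62)²/12.62 + (17−31.56)²/31.56 + (24−18.94)²/18.94 + (27−6.31)²/6.31 + (13−12.62)²/12.62 = 84.8693
df = 5
p-value (upper-tail) = 0.00000
At α=0.1: p < α → reject H₀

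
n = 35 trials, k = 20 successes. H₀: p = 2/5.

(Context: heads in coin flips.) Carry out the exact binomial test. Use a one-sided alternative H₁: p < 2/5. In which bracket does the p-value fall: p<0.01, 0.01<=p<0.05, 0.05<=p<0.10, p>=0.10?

p-value bracket: p>=0.10

Exact binomial: n=35, k=20, p₀=2/5=0.4000
P(X≤20) from Σ C(n,i)·p₀^i·(1−p₀)^(n−i)
p-value (one-sided, H₁ less) = 0.98674
→ bracket: p>=0.10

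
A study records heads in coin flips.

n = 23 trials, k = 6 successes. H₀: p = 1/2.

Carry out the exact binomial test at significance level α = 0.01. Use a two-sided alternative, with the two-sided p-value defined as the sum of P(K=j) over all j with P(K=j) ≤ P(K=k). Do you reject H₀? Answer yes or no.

reject H₀: no

Exact binomial: n=23, k=6, p₀=1/2=0.5000
P(X=j) = C(n,j)·p₀^j·(1−p₀)^(n−j); p = Σ P(X=j) over j with P(X=j) ≤ P(X=6)
p-value (two-sided) = 0.03469
At α=0.01: p ≥ α → fail to reject H₀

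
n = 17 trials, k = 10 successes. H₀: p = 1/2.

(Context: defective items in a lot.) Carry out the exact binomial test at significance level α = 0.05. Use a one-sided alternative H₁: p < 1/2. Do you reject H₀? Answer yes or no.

Exact binomial: n=17, k=10, p₀=1/2=0.5000
P(X≤10) from Σ C(n,i)·p₀^i·(1−p₀)^(n−i)
p-value (one-sided, H₁ less) = 0.83385
At α=0.05: p ≥ α → fail to reject H₀

reject H₀: no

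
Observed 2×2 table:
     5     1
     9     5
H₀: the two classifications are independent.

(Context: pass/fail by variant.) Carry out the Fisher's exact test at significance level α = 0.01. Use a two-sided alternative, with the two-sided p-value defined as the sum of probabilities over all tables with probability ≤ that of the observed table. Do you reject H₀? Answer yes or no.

Margins: r₁=6, r₂=14, c₁=14, c₂=6, n=20
p_obs = C(6,5)·C(14,9)/C(20,14); sum pmf over tables with pmf ≤ p_obs
p-value (two-sided) = 0.61262
At α=0.01: p ≥ α → fail to reject H₀

reject H₀: no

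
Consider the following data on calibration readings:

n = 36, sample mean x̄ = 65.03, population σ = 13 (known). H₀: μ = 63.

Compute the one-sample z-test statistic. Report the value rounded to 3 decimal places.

SE = σ/√n = 13/√36 = 2.1667
z = (x̄−μ₀)/SE = (65.03−63)/2.1667 = 0.9369

test statistic = 0.937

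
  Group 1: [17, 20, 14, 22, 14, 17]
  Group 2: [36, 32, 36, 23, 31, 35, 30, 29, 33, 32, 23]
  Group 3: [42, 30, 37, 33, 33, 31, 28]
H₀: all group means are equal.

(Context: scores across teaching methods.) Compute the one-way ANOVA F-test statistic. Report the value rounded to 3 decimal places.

Group means [17.33, 30.91, 33.43], grand mean 28.250
SSB = Σnᵢ(x̄ᵢ−x̄)² = 980.543; SSW = ΣΣ(x−x̄ᵢ)² = 389.957
MSB = 980.543/2 = 490.2716; MSW = 389.957/21 = 18.5694
F = MSB/MSW = 26.4022
df = (2, 21)

test statistic = 26.402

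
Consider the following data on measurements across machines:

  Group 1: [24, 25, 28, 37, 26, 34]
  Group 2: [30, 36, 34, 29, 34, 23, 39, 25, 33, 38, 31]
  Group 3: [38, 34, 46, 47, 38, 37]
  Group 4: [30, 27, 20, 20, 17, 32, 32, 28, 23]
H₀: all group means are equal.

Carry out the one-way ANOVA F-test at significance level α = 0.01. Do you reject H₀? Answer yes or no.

Group means [29.00, 32.00, 40.00, 25.44], grand mean 31.094
SSB = Σnᵢ(x̄ᵢ−x̄)² = 798.497; SSW = ΣΣ(x−x̄ᵢ)² = 784.222
MSB = 798.497/3 = 266.1655; MSW = 784.222/28 = 28.0079
F = MSB/MSW = 9.5032
df = (3, 28)
p-value (upper-tail) = 0.00017
At α=0.01: p < α → reject H₀

reject H₀: yes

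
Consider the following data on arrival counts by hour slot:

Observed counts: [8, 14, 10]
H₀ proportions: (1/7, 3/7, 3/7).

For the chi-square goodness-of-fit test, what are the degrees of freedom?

degrees of freedom = 2

df = k − 1 = 3 − 1 = 2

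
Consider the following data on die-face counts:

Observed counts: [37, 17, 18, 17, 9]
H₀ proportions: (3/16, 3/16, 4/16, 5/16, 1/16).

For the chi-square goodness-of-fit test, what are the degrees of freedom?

df = k − 1 = 5 − 1 = 4

degrees of freedom = 4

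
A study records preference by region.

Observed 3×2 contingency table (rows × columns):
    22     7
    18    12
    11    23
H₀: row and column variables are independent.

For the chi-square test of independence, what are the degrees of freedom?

df = (r−1)(c−1) = (3−1)·(2−1) = 2

degrees of freedom = 2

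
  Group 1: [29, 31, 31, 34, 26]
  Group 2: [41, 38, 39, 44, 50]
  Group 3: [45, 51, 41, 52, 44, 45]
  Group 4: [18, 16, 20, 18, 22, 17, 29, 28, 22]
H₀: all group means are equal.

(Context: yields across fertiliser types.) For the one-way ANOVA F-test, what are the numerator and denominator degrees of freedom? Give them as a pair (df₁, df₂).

degrees of freedom = [3, 21]

k = 4 groups, N = 25 total
df = (k−1, N−k) = (4−1, 25−4) = (3, 21)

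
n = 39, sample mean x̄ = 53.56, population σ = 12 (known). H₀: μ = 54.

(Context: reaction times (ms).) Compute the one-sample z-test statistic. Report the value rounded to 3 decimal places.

test statistic = -0.229

SE = σ/√n = 12/√39 = 1.9215
z = (x̄−μ₀)/SE = (53.56−54)/1.9215 = -0.2290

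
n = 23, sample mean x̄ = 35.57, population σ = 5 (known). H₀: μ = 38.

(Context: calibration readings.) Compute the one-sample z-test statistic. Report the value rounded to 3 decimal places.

test statistic = -2.331

SE = σ/√n = 5/√23 = 1.0426
z = (x̄−μ₀)/SE = (35.57−38)/1.0426 = -2.3308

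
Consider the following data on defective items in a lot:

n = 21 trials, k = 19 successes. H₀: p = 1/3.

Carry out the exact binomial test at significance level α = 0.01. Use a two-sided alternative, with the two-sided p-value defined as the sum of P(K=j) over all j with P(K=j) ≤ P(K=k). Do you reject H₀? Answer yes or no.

reject H₀: yes

Exact binomial: n=21, k=19, p₀=1/3=0.3333
P(X=j) = C(n,j)·p₀^j·(1−p₀)^(n−j); p = Σ P(X=j) over j with P(X=j) ≤ P(X=19)
p-value (two-sided) = 0.00000
At α=0.01: p < α → reject H₀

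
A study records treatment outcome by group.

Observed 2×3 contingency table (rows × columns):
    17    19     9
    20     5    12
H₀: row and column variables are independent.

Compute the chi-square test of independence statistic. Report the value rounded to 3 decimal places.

test statistic = 8.135

Row totals [45, 37], col totals [37, 24, 21], n=82
χ² = (17−20.30)²/20.30 + (19−13.17)²/13.17 + (9−11.52)²/11.52 + (20−16.70)²/16.70 + (5−10.83)²/10.83 + (12−9.48)²/9.48 = 8.1354
df = 2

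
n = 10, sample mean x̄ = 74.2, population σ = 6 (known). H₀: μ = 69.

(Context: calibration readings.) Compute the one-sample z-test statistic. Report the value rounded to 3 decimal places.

SE = σ/√n = 6/√10 = 1.8974
z = (x̄−μ₀)/SE = (74.2−69)/1.8974 = 2.7406

test statistic = 2.741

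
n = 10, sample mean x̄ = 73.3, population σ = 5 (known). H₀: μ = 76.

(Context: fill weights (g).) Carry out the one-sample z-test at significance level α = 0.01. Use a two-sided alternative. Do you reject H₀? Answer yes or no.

reject H₀: no

SE = σ/√n = 5/√10 = 1.5811
z = (x̄−μ₀)/SE = (73.3−76)/1.5811 = -1.7076
p-value (two-sided) = 0.08771
At α=0.01: p ≥ α → fail to reject H₀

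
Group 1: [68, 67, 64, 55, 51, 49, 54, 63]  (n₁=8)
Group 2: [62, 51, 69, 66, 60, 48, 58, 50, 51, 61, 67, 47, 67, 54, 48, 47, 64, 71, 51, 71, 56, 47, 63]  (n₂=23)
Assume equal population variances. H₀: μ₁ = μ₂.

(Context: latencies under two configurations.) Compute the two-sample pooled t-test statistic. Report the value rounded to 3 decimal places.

x̄₁=58.875, s₁=7.473, n₁=8
x̄₂=57.783, s₂=8.442, n₂=23
s_p² = [7·7.473² + 22·8.442²]/29 = 67.5444
SE = √(s_p²·(1/8+1/23)) = 3.3734
t = (58.875−57.783)/3.3734 = 0.3238
df = 29

test statistic = 0.324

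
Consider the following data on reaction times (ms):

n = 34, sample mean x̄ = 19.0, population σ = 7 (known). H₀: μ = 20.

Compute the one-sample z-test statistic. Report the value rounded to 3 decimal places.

test statistic = -0.833

SE = σ/√n = 7/√34 = 1.2005
z = (x̄−μ₀)/SE = (19.0−20)/1.2005 = -0.8330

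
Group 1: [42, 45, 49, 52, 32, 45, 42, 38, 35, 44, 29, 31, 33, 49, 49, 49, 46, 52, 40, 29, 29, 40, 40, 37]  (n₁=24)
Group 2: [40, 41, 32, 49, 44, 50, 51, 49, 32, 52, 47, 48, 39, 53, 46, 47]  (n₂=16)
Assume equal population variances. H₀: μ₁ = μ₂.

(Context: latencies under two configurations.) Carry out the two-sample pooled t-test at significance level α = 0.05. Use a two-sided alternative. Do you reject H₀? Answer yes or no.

x̄₁=40.708, s₁=7.532, n₁=24
x̄₂=45.000, s₂=6.532, n₂=16
s_p² = [23·7.532² + 15·6.532²]/38 = 51.1831
SE = √(s_p²·(1/24+1/16)) = 2.3090
t = (40.708−45.000)/2.3090 = -1.8587
df = 38
p-value (two-sided) = 0.07083
At α=0.05: p ≥ α → fail to reject H₀

reject H₀: no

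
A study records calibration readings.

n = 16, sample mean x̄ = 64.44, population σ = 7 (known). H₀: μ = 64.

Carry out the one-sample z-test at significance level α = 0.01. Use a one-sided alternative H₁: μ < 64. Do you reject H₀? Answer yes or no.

reject H₀: no

SE = σ/√n = 7/√16 = 1.7500
z = (x̄−μ₀)/SE = (64.44−64)/1.7500 = 0.2514
p-value (one-sided, H₁ less) = 0.59926
At α=0.01: p ≥ α → fail to reject H₀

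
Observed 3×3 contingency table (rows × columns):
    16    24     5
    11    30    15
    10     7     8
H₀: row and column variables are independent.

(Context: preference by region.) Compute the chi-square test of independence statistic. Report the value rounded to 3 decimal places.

Row totals [45, 56, 25], col totals [37, 61, 28], n=126
χ² = (16−13.21)²/13.21 + (24−21.79)²/21.79 + (5−10.00)²/10.00 + (11−16.44)²/16.44 + (30−27.11)²/27.11 + (15−12.44)²/12.44 + (10−7.34)²/7.34 + (7−12.10)²/12.10 + (8−5.56)²/5.56 = 10.1377
df = 4

test statistic = 10.138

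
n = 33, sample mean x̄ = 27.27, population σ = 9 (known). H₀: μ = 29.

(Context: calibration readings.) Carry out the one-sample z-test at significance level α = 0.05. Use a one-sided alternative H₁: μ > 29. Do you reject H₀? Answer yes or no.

reject H₀: no

SE = σ/√n = 9/√33 = 1.5667
z = (x̄−μ₀)/SE = (27.27−29)/1.5667 = -1.1042
p-value (one-sided, H₁ greater) = 0.86525
At α=0.05: p ≥ α → fail to reject H₀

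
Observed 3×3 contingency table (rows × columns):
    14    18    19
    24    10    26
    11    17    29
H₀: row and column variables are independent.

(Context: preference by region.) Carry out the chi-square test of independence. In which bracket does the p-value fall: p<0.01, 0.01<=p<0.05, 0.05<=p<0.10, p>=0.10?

p-value bracket: 0.05<=p<0.10

Row totals [51, 60, 57], col totals [49, 45, 74], n=168
χ² = (14−14.88)²/14.88 + (18−13.66)²/13.66 + (19−22.46)²/22.46 + (24−17.50)²/17.50 + (10−16.07)²/16.07 + (26−26.43)²/26.43 + (11−16.62)²/16.62 + (17−15.27)²/15.27 + (29−25.11)²/25.11 = 9.3823
df = 4
p-value (upper-tail) = 0.05222
→ bracket: 0.05<=p<0.10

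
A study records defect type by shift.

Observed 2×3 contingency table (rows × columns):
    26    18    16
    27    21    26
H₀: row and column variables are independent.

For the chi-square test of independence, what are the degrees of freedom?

degrees of freedom = 2

df = (r−1)(c−1) = (2−1)·(3−1) = 2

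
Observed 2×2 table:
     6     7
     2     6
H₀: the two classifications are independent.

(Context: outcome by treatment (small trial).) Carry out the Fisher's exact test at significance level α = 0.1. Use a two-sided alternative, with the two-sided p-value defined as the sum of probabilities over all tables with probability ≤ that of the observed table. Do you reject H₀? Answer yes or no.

Margins: r₁=13, r₂=8, c₁=8, c₂=13, n=21
p_obs = C(13,6)·C(8,2)/C(21,8); sum pmf over tables with pmf ≤ p_obs
p-value (two-sided) = 0.39986
At α=0.1: p ≥ α → fail to reject H₀

reject H₀: no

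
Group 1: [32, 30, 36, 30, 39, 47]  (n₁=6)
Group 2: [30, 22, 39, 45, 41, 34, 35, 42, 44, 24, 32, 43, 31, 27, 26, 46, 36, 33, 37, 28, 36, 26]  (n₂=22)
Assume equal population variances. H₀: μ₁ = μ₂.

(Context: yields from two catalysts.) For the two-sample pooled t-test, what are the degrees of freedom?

degrees of freedom = 26

df = n₁ + n₂ − 2 = 6 + 22 − 2 = 26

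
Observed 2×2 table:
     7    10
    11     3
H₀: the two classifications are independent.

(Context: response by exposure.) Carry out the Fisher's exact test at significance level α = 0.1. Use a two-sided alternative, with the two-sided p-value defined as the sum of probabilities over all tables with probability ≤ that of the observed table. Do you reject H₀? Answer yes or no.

reject H₀: yes

Margins: r₁=17, r₂=14, c₁=18, c₂=13, n=31
p_obs = C(17,7)·C(14,11)/C(31,18); sum pmf over tables with pmf ≤ p_obs
p-value (two-sided) = 0.06686
At α=0.1: p < α → reject H₀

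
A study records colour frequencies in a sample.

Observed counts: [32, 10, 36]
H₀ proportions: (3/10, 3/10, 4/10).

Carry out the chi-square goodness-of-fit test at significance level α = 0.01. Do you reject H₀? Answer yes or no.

reject H₀: yes

n = 78; E_i = n·p_i = [23.40, 23.40, 31.20]
χ² = (32−23.40)²/23.40 + (10−23.40)²/23.40 + (36−31.20)²/31.20 = 11.5726
df = 2
p-value (upper-tail) = 0.00307
At α=0.01: p < α → reject H₀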